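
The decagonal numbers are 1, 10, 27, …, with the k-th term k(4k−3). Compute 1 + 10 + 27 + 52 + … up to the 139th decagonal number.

Σ i(4i−3) = 4Σi² − 3Σi over i = 1..139.
Σi = 9730 and Σi² = 904890.
4·904890 − 3·9730 = 3590370.

3590370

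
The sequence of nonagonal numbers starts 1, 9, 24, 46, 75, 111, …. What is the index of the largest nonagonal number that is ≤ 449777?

358

Solve n(7n−5)/2 ≤ 449777 for integer n.
n = 358 gives 447679 ≤ 449777, while n = 359 gives 450186 > 449777; so the answer is index 358.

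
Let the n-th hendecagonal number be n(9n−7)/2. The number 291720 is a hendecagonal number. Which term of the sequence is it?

255

Set n(9n−7)/2 = 291720, giving 9n² − 7n − 583440 = 0.
The discriminant is 49 + 72·291720 = 21003889, and √21003889 = 4583.
So n = (7 + 4583) / 18 = 4590/18 = 255.
Check: 255·(9·255 − 7)/2 = 291720. ✓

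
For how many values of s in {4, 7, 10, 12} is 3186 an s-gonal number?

s = 4: P(4, 56) = 3136 and P(4, 57) = 3249; 3186 is not s-gonal.
s = 7: P(7, 36) = 3186. ✓
s = 10: P(10, 28) = 3052 and P(10, 29) = 3277; 3186 is not s-gonal.
s = 12: P(12, 25) = 3025 and P(12, 26) = 3276; 3186 is not s-gonal.
Hits: s ∈ {7} → 1.

1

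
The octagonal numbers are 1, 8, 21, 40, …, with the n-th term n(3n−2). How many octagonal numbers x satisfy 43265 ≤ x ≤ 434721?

261

The n-th octagonal number is n(3n−2).
Smallest index with value ≥ 43265: n = 121 (giving 43681).
Largest index with value ≤ 434721: n = 381 (giving 434721).
Indices 121 through 381: 261 terms.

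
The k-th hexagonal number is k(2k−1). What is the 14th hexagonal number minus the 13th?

Consecutive hexagonal numbers differ by 4n − 3: here 4·14 − 3 = 53.

53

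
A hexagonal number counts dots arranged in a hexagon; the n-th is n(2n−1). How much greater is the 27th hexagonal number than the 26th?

105

Consecutive hexagonal numbers differ by 4n − 3: here 4·27 − 3 = 105.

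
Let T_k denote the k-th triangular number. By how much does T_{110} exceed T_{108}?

110·111/2 = 6105 and 108·109/2 = 5886.
Difference: 6105 − 5886 = 219.

219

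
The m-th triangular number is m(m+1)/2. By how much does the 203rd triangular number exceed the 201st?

203·204/2 = 20706 and 201·202/2 = 20301.
Difference: 20706 − 20301 = 405.

405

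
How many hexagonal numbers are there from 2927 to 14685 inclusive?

47

The n-th hexagonal number is n(2n−1).
Smallest index with value ≥ 2927: n = 39 (giving 3003).
Largest index with value ≤ 14685: n = 85 (giving 14365).
Indices 39 through 85: 47 terms.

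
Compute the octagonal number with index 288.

The 288th octagonal number is n(3n−2) with n = 288.
288·(3·288 − 2) = 288·862 = 248256.

248256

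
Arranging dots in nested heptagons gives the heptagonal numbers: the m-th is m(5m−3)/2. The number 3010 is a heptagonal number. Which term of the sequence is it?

35

Set n(5n−3)/2 = 3010, giving 5n² − 3n − 6020 = 0.
The discriminant is 9 + 40·3010 = 120409, and √120409 = 347.
So n = (3 + 347) / 10 = 350/10 = 35.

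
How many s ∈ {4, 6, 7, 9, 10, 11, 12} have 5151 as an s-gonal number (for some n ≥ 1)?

s = 4: P(4, 71) = 5041 and P(4, 72) = 5184; 5151 is not s-gonal.
s = 6: P(6, 51) = 5151. ✓
s = 7: P(7, 45) = 4995 and P(7, 46) = 5221; 5151 is not s-gonal.
s = 9: P(9, 38) = 4959 and P(9, 39) = 5226; 5151 is not s-gonal.
s = 10: P(10, 36) = 5076 and P(10, 37) = 5365; 5151 is not s-gonal.
s = 11: P(11, 34) = 5083 and P(11, 35) = 5390; 5151 is not s-gonal.
s = 12: P(12, 32) = 4992 and P(12, 33) = 5313; 5151 is not s-gonal.
Hits: s ∈ {6} → 1.

1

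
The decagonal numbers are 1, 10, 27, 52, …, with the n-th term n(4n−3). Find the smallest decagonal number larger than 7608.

Solve n(4n−3) > 7608 for integer n.
The largest n with value ≤ 7608 is 43 (since 7267 ≤ 7608 < 7612), so the first above is n = 44, value 7612.

7612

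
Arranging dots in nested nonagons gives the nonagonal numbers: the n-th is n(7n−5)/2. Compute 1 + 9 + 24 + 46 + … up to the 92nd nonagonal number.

Σ i(7i−5)/2 = (7Σi² − 5Σi) / 2 over i = 1..92.
Σi = 4278 and Σi² = 263810.
(7·263810 − 5·4278) / 2 = 1825280/2 = 912640.

912640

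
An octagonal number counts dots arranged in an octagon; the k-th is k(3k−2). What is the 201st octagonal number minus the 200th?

Consecutive octagonal numbers differ by 6n − 5: here 6·201 − 5 = 1201.

1201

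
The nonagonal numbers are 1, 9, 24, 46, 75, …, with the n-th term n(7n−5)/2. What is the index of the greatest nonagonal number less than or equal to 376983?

Solve n(7n−5)/2 ≤ 376983 for integer n.
n = 328 gives 375724 ≤ 376983, while n = 329 gives 378021 > 376983; so the answer is index 328.

328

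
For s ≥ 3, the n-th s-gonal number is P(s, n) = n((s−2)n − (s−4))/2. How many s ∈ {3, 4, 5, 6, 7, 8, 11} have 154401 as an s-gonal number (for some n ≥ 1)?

s = 3: P(3, 555) = 154290 and P(3, 556) = 154846; 154401 is not s-gonal.
s = 4: P(4, 392) = 153664 and P(4, 393) = 154449; 154401 is not s-gonal.
s = 5: P(5, 321) = 154401. ✓
s = 6: P(6, 278) = 154290 and P(6, 279) = 155403; 154401 is not s-gonal.
s = 7: P(7, 248) = 153388 and P(7, 249) = 154629; 154401 is not s-gonal.
s = 8: P(8, 227) = 154133 and P(8, 228) = 155496; 154401 is not s-gonal.
s = 11: P(11, 185) = 153365 and P(11, 186) = 155031; 154401 is not s-gonal.
Hits: s ∈ {5} → 1.

1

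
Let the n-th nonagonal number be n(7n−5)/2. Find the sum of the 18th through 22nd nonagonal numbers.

Σ i(7i−5)/2 = (7Σi² − 5Σi) / 2 over i = 18..22.
Σi = 253 − 153 = 100 and Σi² = 3795 − 1785 = 2010.
(7·2010 − 5·100) / 2 = 13570/2 = 6785.

6785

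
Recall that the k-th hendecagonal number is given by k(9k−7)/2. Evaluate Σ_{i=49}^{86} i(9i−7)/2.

Σ i(9i−7)/2 = (9Σi² − 7Σi) / 2 over i = 49..86.
Σi = 3741 − 1176 = 2565 and Σi² = 215731 − 38024 = 177707.
(9·177707 − 7·2565) / 2 = 1581408/2 = 790704.

790704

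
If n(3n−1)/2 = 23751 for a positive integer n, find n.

Set n(3n−1)/2 = 23751, giving 3n² − n − 47502 = 0.
So n = (1 + 755) / 6 = 756/6 = 126.

126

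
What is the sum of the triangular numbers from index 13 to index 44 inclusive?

Σ i(i+1)/2 = (Σi² + Σi) / 2 over i = 13..44.
Σi = 990 − 78 = 912 and Σi² = 29370 − 650 = 28720.
(1·28720 + 1·912) / 2 = 29632/2 = 14816.

14816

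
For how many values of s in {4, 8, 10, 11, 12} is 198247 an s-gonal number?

1

s = 4: P(4, 445) = 198025 and P(4, 446) = 198916; 198247 is not s-gonal.
s = 8: P(8, 257) = 197633 and P(8, 258) = 199176; 198247 is not s-gonal.
s = 10: P(10, 223) = 198247. ✓
s = 11: P(11, 210) = 197715 and P(11, 211) = 199606; 198247 is not s-gonal.
s = 12: P(12, 199) = 197209 and P(12, 200) = 199200; 198247 is not s-gonal.
Hits: s ∈ {10} → 1.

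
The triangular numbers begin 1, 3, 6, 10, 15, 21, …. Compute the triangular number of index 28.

406

28·29/2 = 812/2 = 406.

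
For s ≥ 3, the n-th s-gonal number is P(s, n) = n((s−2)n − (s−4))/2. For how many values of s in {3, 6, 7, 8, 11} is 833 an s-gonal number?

2

s = 3: P(3, 40) = 820 and P(3, 41) = 861; 833 is not s-gonal.
s = 6: P(6, 20) = 780 and P(6, 21) = 861; 833 is not s-gonal.
s = 7: P(7, 18) = 783 and P(7, 19) = 874; 833 is not s-gonal.
s = 8: P(8, 17) = 833. ✓
s = 11: P(11, 14) = 833. ✓
Hits: s ∈ {8, 11} → 2.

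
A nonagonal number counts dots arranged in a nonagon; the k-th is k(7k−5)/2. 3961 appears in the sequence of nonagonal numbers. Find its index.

34

Set n(7n−5)/2 = 3961, giving 7n² − 5n − 7922 = 0.
The discriminant is 25 + 56·3961 = 221841, and √221841 = 471.
So n = (5 + 471) / 14 = 476/14 = 34.
Check: 34·(7·34 − 5)/2 = 3961. ✓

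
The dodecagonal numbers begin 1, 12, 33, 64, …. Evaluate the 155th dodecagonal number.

The 155th dodecagonal number is n(5n−4) with n = 155.
155·(5·155 − 4) = 155·771 = 119505.

119505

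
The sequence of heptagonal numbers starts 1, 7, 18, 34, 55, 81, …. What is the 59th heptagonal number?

8614

The 59th heptagonal number is n(5n−3)/2 with n = 59.
59·(5·59 − 3)/2 = 59·292/2 = 59·146 = 8614.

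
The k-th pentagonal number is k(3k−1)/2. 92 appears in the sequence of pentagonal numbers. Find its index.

Set n(3n−1)/2 = 92, giving 3n² − n − 184 = 0.
The discriminant is 1 + 24·92 = 2209, and √2209 = 47.
So n = (1 + 47) / 6 = 48/6 = 8.
Check: 8·(3·8 − 1)/2 = 92. ✓

8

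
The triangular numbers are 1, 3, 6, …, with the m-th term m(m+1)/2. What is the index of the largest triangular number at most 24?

Solve n(n+1)/2 ≤ 24 for integer n.
n = 6 gives 21 ≤ 24, while n = 7 gives 28 > 24; so the answer is index 6.

6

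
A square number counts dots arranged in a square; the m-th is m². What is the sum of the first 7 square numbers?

140

Σ_{i=1}^{7} i² = 7·8·15/6 = 140.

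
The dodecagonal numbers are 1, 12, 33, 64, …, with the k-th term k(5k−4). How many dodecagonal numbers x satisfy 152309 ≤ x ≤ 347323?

The n-th dodecagonal number is n(5n−4).
Smallest index with value ≥ 152309: n = 175 (giving 152425).
Largest index with value ≤ 347323: n = 263 (giving 344793).
Indices 175 through 263: 89 terms.

89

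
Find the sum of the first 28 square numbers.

Σ_{i=1}^{28} i² = 28·29·57/6 = 7714.

7714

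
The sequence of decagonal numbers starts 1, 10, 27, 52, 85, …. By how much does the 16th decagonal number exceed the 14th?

234

16·(4·16 − 3) = 976 and 14·(4·14 − 3) = 742.
Difference: 976 − 742 = 234.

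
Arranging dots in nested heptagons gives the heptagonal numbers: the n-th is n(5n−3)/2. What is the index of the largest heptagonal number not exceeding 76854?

175

Solve n(5n−3)/2 ≤ 76854 for integer n.
n = 175 gives 76300 ≤ 76854, while n = 176 gives 77176 > 76854; so the answer is index 175.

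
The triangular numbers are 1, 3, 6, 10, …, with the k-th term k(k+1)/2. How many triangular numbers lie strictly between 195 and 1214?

29

The n-th triangular number is n(n+1)/2.
Smallest index with value > 195: n = 20 (giving 210).
Largest index with value < 1214: n = 48 (giving 1176).
Indices 20 through 48: 29 terms.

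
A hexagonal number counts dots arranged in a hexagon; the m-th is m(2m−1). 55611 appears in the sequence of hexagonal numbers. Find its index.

167

Set n(2n−1) = 55611, giving 2n² − n − 55611 = 0.
The discriminant is 1 + 8·55611 = 444889, and √444889 = 667.
So n = (1 + 667) / 4 = 668/4 = 167.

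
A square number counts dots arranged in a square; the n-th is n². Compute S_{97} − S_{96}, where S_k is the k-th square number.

193

n² − (n−1)² = 2n − 1, so 97² − 96² = 2·97 − 1 = 193.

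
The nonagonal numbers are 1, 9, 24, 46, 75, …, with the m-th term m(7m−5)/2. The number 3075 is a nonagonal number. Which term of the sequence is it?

Set n(7n−5)/2 = 3075, giving 7n² − 5n − 6150 = 0.
The discriminant is 25 + 56·3075 = 172225, and √172225 = 415.
So n = (5 + 415) / 14 = 420/14 = 30.

30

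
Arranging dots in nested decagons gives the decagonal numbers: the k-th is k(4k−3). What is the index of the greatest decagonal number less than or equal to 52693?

Solve n(4n−3) ≤ 52693 for integer n.
n = 115 gives 52555 ≤ 52693, while n = 116 gives 53476 > 52693; so the answer is index 115.

115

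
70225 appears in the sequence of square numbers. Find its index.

We need n² = 70225, so n = √70225 = 265.

265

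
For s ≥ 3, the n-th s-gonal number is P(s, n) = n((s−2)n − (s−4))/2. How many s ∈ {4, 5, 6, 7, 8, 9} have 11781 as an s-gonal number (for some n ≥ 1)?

2

s = 4: P(4, 108) = 11664 and P(4, 109) = 11881; 11781 is not s-gonal.
s = 5: P(5, 88) = 11572 and P(5, 89) = 11837; 11781 is not s-gonal.
s = 6: P(6, 77) = 11781. ✓
s = 7: P(7, 68) = 11458 and P(7, 69) = 11799; 11781 is not s-gonal.
s = 8: P(8, 63) = 11781. ✓
s = 9: P(9, 58) = 11629 and P(9, 59) = 12036; 11781 is not s-gonal.
Hits: s ∈ {6, 8} → 2.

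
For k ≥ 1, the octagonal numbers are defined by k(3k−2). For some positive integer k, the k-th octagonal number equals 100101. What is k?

Set n(3n−2) = 100101, giving 3n² − 2n − 100101 = 0.
So n = (2 + 1096) / 6 = 1098/6 = 183.
Check: 183·(3·183 − 2) = 100101. ✓

183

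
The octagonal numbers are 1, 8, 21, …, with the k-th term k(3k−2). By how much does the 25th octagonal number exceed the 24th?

Consecutive octagonal numbers differ by 6n − 5: here 6·25 − 5 = 145.

145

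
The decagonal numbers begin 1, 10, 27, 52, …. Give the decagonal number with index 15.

855

15·(4·15 − 3) = 15·57 = 855.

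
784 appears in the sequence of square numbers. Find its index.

28

We need n² = 784, so n = √784 = 28.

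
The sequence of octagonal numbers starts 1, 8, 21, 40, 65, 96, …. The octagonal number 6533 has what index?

47

Set n(3n−2) = 6533, giving 3n² − 2n − 6533 = 0.
The discriminant is 4 + 12·6533 = 78400, and √78400 = 280.
So n = (2 + 280) / 6 = 282/6 = 47.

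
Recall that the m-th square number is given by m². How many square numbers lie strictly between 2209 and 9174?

The n-th square number is n².
Smallest index with value > 2209: n = 48 (giving 2304).
Largest index with value < 9174: n = 95 (giving 9025).
Indices 48 through 95: 48 terms.

48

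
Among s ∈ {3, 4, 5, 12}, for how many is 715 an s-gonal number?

s = 3: P(3, 37) = 703 and P(3, 38) = 741; 715 is not s-gonal.
s = 4: P(4, 26) = 676 and P(4, 27) = 729; 715 is not s-gonal.
s = 5: P(5, 22) = 715. ✓
s = 12: P(12, 12) = 672 and P(12, 13) = 793; 715 is not s-gonal.
Hits: s ∈ {5} → 1.

1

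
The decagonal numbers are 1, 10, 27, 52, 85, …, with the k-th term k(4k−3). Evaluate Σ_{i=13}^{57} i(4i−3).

Σ i(4i−3) = 4Σi² − 3Σi over i = 13..57.
Σi = 1653 − 78 = 1575 and Σi² = 63365 − 650 = 62715.
4·62715 − 3·1575 = 246135.

246135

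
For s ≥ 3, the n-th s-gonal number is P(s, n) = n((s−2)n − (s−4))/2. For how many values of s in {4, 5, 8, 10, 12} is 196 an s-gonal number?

s = 4: P(4, 14) = 196. ✓
s = 5: P(5, 11) = 176 and P(5, 12) = 210; 196 is not s-gonal.
s = 8: P(8, 8) = 176 and P(8, 9) = 225; 196 is not s-gonal.
s = 10: P(10, 7) = 175 and P(10, 8) = 232; 196 is not s-gonal.
s = 12: P(12, 6) = 156 and P(12, 7) = 217; 196 is not s-gonal.
Hits: s ∈ {4} → 1.

1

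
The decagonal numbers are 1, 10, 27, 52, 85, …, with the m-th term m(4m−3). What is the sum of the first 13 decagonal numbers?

Σ i(4i−3) = 4Σi² − 3Σi over i = 1..13.
Σi = 91 and Σi² = 819.
4·819 − 3·91 = 3003.

3003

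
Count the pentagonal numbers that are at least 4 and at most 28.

3

The n-th pentagonal number is n(3n−1)/2.
Smallest index with value ≥ 4: n = 2 (giving 5).
Largest index with value ≤ 28: n = 4 (giving 22).
Indices 2 through 4: 3 terms.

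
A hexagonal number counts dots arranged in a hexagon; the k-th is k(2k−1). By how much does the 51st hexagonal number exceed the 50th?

Consecutive hexagonal numbers differ by 4n − 3: here 4·51 − 3 = 201.

201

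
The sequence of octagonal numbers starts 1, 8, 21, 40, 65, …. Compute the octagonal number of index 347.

347·(3·347 − 2) = 347·1039 = 360533.

360533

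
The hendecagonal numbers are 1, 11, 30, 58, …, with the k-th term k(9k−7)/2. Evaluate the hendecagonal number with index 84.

The 84th hendecagonal number is n(9n−7)/2 with n = 84.
84·(9·84 − 7)/2 = 84·749/2 = 31458.

31458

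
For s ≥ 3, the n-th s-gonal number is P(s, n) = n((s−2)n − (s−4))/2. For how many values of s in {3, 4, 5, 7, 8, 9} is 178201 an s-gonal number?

1

s = 3: P(3, 596) = 177906 and P(3, 597) = 178503; 178201 is not s-gonal.
s = 4: P(4, 422) = 178084 and P(4, 423) = 178929; 178201 is not s-gonal.
s = 5: P(5, 344) = 177332 and P(5, 345) = 178365; 178201 is not s-gonal.
s = 7: P(7, 267) = 177822 and P(7, 268) = 179158; 178201 is not s-gonal.
s = 8: P(8, 244) = 178120 and P(8, 245) = 179585; 178201 is not s-gonal.
s = 9: P(9, 226) = 178201. ✓
Hits: s ∈ {9} → 1.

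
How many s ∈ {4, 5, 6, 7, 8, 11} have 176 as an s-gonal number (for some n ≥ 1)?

s = 4: P(4, 13) = 169 and P(4, 14) = 196; 176 is not s-gonal.
s = 5: P(5, 11) = 176. ✓
s = 6: P(6, 9) = 153 and P(6, 10) = 190; 176 is not s-gonal.
s = 7: P(7, 8) = 148 and P(7, 9) = 189; 176 is not s-gonal.
s = 8: P(8, 8) = 176. ✓
s = 11: P(11, 6) = 141 and P(11, 7) = 196; 176 is not s-gonal.
Hits: s ∈ {5, 8} → 2.

2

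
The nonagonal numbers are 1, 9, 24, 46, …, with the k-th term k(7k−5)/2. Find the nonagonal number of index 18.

18·(7·18 − 5)/2 = 18·121/2 = 1089.

1089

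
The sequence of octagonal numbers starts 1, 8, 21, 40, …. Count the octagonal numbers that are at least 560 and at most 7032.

35

The n-th octagonal number is n(3n−2).
Smallest index with value ≥ 560: n = 14 (giving 560).
Largest index with value ≤ 7032: n = 48 (giving 6816).
Indices 14 through 48: 35 terms.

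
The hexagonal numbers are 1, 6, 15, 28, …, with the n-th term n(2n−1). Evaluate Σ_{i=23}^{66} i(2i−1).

Σ i(2i−1) = 2Σi² − Σi over i = 23..66.
Σi = 2211 − 253 = 1958 and Σi² = 98021 − 3795 = 94226.
2·94226 − 1·1958 = 186494.

186494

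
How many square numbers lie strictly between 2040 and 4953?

25

The n-th square number is n².
Smallest index with value > 2040: n = 46 (giving 2116).
Largest index with value < 4953: n = 70 (giving 4900).
Indices 46 through 70: 25 terms.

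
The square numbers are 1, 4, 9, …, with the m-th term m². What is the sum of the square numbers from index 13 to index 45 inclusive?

Σ_{i=13}^{45} i² = 31395 − 650 = 30745.

30745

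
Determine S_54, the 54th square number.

54² = 2916.

2916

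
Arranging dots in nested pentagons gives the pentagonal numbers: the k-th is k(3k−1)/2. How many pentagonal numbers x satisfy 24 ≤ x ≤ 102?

The n-th pentagonal number is n(3n−1)/2.
Smallest index with value ≥ 24: n = 5 (giving 35).
Largest index with value ≤ 102: n = 8 (giving 92).
Indices 5 through 8: 4 terms.

4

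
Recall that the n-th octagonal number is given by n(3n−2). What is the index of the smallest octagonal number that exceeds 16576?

Solve n(3n−2) > 16576 for integer n.
The largest n with value ≤ 16576 is 74 (since 16280 ≤ 16576 < 16725), so the first above is n = 75, value 16725.

75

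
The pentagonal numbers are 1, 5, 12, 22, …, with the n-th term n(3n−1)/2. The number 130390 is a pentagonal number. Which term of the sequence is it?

Set n(3n−1)/2 = 130390, giving 3n² − n − 260780 = 0.
The discriminant is 1 + 24·130390 = 3129361, and √3129361 = 1769.
So n = (1 + 1769) / 6 = 1770/6 = 295.

295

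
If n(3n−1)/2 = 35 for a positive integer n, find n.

Set n(3n−1)/2 = 35, giving 3n² − n − 70 = 0.
The discriminant is 1 + 24·35 = 841, and √841 = 29.
So n = (1 + 29) / 6 = 30/6 = 5.

5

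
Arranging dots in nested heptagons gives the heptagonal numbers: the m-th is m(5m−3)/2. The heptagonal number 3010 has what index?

35

Set n(5n−3)/2 = 3010, giving 5n² − 3n − 6020 = 0.
So n = (3 + 347) / 10 = 350/10 = 35.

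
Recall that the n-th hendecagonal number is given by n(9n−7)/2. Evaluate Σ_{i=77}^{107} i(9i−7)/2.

1181906

Σ i(9i−7)/2 = (9Σi² − 7Σi) / 2 over i = 77..107.
Σi = 5778 − 2926 = 2852 and Σi² = 414090 − 149226 = 264864.
(9·264864 − 7·2852) / 2 = 2363812/2 = 1181906.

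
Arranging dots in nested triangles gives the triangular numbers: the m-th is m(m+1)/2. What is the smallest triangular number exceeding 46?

Solve n(n+1)/2 > 46 for integer n.
The largest n with value ≤ 46 is 9 (since 45 ≤ 46 < 55), so the first above is n = 10, value 55.

55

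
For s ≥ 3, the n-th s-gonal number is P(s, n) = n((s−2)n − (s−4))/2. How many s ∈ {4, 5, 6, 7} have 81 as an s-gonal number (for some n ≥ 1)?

s = 4: P(4, 9) = 81. ✓
s = 5: P(5, 7) = 70 and P(5, 8) = 92; 81 is not s-gonal.
s = 6: P(6, 6) = 66 and P(6, 7) = 91; 81 is not s-gonal.
s = 7: P(7, 6) = 81. ✓
Hits: s ∈ {4, 7} → 2.

2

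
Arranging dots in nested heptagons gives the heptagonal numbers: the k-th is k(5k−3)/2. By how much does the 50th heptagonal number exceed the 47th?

50·(5·50 − 3)/2 = 6175 and 47·(5·47 − 3)/2 = 5452.
Difference: 6175 − 5452 = 723.

723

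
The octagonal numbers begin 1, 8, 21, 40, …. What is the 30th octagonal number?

The 30th octagonal number is n(3n−2) with n = 30.
30·(3·30 − 2) = 30·88 = 2640.

2640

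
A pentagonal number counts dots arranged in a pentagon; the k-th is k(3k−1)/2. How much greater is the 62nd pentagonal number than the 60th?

365

62·(3·62 − 1)/2 = 5735 and 60·(3·60 − 1)/2 = 5370.
Difference: 5735 − 5370 = 365.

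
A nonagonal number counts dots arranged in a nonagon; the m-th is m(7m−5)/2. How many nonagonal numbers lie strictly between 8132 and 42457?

The n-th nonagonal number is n(7n−5)/2.
Smallest index with value > 8132: n = 49 (giving 8281).
Largest index with value < 42457: n = 110 (giving 42075).
Indices 49 through 110: 62 terms.

62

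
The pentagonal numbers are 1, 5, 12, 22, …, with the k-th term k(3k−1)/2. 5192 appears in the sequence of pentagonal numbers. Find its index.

Set n(3n−1)/2 = 5192, giving 3n² − n − 10384 = 0.
The discriminant is 1 + 24·5192 = 124609, and √124609 = 353.
So n = (1 + 353) / 6 = 354/6 = 59.
Check: 59·(3·59 − 1)/2 = 5192. ✓

59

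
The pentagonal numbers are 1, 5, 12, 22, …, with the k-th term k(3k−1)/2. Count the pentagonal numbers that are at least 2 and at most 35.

The n-th pentagonal number is n(3n−1)/2.
Smallest index with value ≥ 2: n = 2 (giving 5).
Largest index with value ≤ 35: n = 5 (giving 35).
Indices 2 through 5: 4 terms.

4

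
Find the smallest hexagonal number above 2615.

Solve n(2n−1) > 2615 for integer n.
The largest n with value ≤ 2615 is 36 (since 2556 ≤ 2615 < 2701), so the first above is n = 37, value 2701.

2701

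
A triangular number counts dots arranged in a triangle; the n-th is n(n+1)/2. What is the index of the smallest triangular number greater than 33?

8

Solve n(n+1)/2 > 33 for integer n.
The largest n with value ≤ 33 is 7 (since 28 ≤ 33 < 36), so the first above is n = 8, value 36.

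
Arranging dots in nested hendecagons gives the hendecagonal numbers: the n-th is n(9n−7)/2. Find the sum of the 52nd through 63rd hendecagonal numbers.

176766

Σ i(9i−7)/2 = (9Σi² − 7Σi) / 2 over i = 52..63.
Σi = 2016 − 1326 = 690 and Σi² = 85344 − 45526 = 39818.
(9·39818 − 7·690) / 2 = 353532/2 = 176766.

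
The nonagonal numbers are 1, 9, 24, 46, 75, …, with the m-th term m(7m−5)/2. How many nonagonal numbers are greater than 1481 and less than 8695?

30

The n-th nonagonal number is n(7n−5)/2.
Smallest index with value > 1481: n = 21 (giving 1491).
Largest index with value < 8695: n = 50 (giving 8625).
Indices 21 through 50: 30 terms.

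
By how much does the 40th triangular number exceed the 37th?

40·41/2 = 820 and 37·38/2 = 703.
Difference: 820 − 703 = 117.

117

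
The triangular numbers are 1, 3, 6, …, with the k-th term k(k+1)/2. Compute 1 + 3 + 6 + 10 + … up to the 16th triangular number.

816

Σ i(i+1)/2 = (Σi² + Σi) / 2 over i = 1..16.
Σi = 136 and Σi² = 1496.
(1·1496 + 1·136) / 2 = 1632/2 = 816.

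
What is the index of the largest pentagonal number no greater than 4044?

52

Solve n(3n−1)/2 ≤ 4044 for integer n.
n = 52 gives 4030 ≤ 4044, while n = 53 gives 4187 > 4044; so the answer is index 52.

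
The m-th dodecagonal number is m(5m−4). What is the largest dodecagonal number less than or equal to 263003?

Solve n(5n−4) ≤ 263003 for integer n.
n = 229 gives 261289 ≤ 263003, while n = 230 gives 263580 > 263003; so the answer is 261289.

261289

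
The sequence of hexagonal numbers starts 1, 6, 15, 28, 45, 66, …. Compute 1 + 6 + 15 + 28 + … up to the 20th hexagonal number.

Σ i(2i−1) = 2Σi² − Σi over i = 1..20.
Σi = 210 and Σi² = 2870.
2·2870 − 1·210 = 5530.

5530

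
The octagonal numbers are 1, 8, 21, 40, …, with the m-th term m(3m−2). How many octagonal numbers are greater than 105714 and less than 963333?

378

The n-th octagonal number is n(3n−2).
Smallest index with value > 105714: n = 189 (giving 106785).
Largest index with value < 963333: n = 566 (giving 959936).
Indices 189 through 566: 378 terms.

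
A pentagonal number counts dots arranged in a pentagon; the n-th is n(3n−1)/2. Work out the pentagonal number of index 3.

3·(3·3 − 1)/2 = 3·8/2 = 3·4 = 12.

12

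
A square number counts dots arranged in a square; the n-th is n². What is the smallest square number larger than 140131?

Solve n² > 140131 for integer n.
The largest n with value ≤ 140131 is 374 (since 139876 ≤ 140131 < 140625), so the first above is n = 375, value 140625.

140625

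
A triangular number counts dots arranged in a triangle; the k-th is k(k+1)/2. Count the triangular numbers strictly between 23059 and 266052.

The n-th triangular number is n(n+1)/2.
Smallest index with value > 23059: n = 215 (giving 23220).
Largest index with value < 266052: n = 728 (giving 265356).
Indices 215 through 728: 514 terms.

514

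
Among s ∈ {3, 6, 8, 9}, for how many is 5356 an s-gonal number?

s = 3: P(3, 103) = 5356. ✓
s = 6: P(6, 52) = 5356. ✓
s = 8: P(8, 42) = 5208 and P(8, 43) = 5461; 5356 is not s-gonal.
s = 9: P(9, 39) = 5226 and P(9, 40) = 5500; 5356 is not s-gonal.
Hits: s ∈ {3, 6} → 2.

2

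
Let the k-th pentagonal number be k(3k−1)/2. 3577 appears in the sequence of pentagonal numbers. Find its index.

49

Set n(3n−1)/2 = 3577, giving 3n² − n − 7154 = 0.
The discriminant is 1 + 24·3577 = 85849, and √85849 = 293.
So n = (1 + 293) / 6 = 294/6 = 49.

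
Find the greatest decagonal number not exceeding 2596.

2425

Solve n(4n−3) ≤ 2596 for integer n.
n = 25 gives 2425 ≤ 2596, while n = 26 gives 2626 > 2596; so the answer is 2425.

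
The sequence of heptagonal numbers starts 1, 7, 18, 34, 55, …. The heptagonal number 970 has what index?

Set n(5n−3)/2 = 970, giving 5n² − 3n − 1940 = 0.
The discriminant is 9 + 40·970 = 38809, and √38809 = 197.
So n = (3 + 197) / 10 = 200/10 = 20.

20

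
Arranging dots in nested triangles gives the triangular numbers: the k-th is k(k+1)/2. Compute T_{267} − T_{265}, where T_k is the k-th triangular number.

533

267·268/2 = 35778 and 265·266/2 = 35245.
Difference: 35778 − 35245 = 533.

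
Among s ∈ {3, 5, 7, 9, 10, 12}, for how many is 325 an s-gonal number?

s = 3: P(3, 25) = 325. ✓
s = 5: P(5, 14) = 287 and P(5, 15) = 330; 325 is not s-gonal.
s = 7: P(7, 11) = 286 and P(7, 12) = 342; 325 is not s-gonal.
s = 9: P(9, 10) = 325. ✓
s = 10: P(10, 9) = 297 and P(10, 10) = 370; 325 is not s-gonal.
s = 12: P(12, 8) = 288 and P(12, 9) = 369; 325 is not s-gonal.
Hits: s ∈ {3, 9} → 2.

2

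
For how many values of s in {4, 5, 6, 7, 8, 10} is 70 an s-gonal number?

1

s = 4: P(4, 8) = 64 and P(4, 9) = 81; 70 is not s-gonal.
s = 5: P(5, 7) = 70. ✓
s = 6: P(6, 6) = 66 and P(6, 7) = 91; 70 is not s-gonal.
s = 7: P(7, 5) = 55 and P(7, 6) = 81; 70 is not s-gonal.
s = 8: P(8, 5) = 65 and P(8, 6) = 96; 70 is not s-gonal.
s = 10: P(10, 4) = 52 and P(10, 5) = 85; 70 is not s-gonal.
Hits: s ∈ {5} → 1.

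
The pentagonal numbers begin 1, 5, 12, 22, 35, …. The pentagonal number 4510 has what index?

Set n(3n−1)/2 = 4510, giving 3n² − n − 9020 = 0.
The discriminant is 1 + 24·4510 = 108241, and √108241 = 329.
So n = (1 + 329) / 6 = 330/6 = 55.
Check: 55·(3·55 − 1)/2 = 4510. ✓

55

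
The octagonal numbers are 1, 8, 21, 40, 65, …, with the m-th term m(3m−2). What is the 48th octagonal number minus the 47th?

Consecutive octagonal numbers differ by 6n − 5: here 6·48 − 5 = 283.

283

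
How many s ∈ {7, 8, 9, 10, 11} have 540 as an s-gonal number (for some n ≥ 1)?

s = 7: P(7, 15) = 540. ✓
s = 8: P(8, 13) = 481 and P(8, 14) = 560; 540 is not s-gonal.
s = 9: P(9, 12) = 474 and P(9, 13) = 559; 540 is not s-gonal.
s = 10: P(10, 12) = 540. ✓
s = 11: P(11, 11) = 506 and P(11, 12) = 606; 540 is not s-gonal.
Hits: s ∈ {7, 10} → 2.

2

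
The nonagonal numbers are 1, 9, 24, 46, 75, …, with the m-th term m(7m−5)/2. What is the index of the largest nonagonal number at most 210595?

245

Solve n(7n−5)/2 ≤ 210595 for integer n.
n = 245 gives 209475 ≤ 210595, while n = 246 gives 211191 > 210595; so the answer is index 245.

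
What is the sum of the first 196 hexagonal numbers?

5038866

Σ i(2i−1) = 2Σi² − Σi over i = 1..196.
Σi = 19306 and Σi² = 2529086.
2·2529086 − 1·19306 = 5038866.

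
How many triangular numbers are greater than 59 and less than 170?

The n-th triangular number is n(n+1)/2.
Smallest index with value > 59: n = 11 (giving 66).
Largest index with value < 170: n = 17 (giving 153).
Indices 11 through 17: 7 terms.

7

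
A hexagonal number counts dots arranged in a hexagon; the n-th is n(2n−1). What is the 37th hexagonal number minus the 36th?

145

Consecutive hexagonal numbers differ by 4n − 3: here 4·37 − 3 = 145.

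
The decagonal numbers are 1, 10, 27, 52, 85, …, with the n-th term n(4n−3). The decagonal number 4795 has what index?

35

Set n(4n−3) = 4795, giving 4n² − 3n − 4795 = 0.
The discriminant is 9 + 16·4795 = 76729, and √76729 = 277.
So n = (3 + 277) / 8 = 280/8 = 35.
Check: 35·(4·35 − 3) = 4795. ✓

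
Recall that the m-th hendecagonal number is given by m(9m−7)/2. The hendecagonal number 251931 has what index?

Set n(9n−7)/2 = 251931, giving 9n² − 7n − 503862 = 0.
The discriminant is 49 + 72·251931 = 18139081, and √18139081 = 4259.
So n = (7 + 4259) / 18 = 4266/18 = 237.

237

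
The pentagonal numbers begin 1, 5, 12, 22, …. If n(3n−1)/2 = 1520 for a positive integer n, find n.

Set n(3n−1)/2 = 1520, giving 3n² − n − 3040 = 0.
The discriminant is 1 + 24·1520 = 36481, and √36481 = 191.
So n = (1 + 191) / 6 = 192/6 = 32.
Check: 32·(3·32 − 1)/2 = 1520. ✓

32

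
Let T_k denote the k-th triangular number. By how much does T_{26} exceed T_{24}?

26·27/2 = 351 and 24·25/2 = 300.
Difference: 351 − 300 = 51.

51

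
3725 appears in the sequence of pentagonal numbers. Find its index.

Set n(3n−1)/2 = 3725, giving 3n² − n − 7450 = 0.
So n = (1 + 299) / 6 = 300/6 = 50.

50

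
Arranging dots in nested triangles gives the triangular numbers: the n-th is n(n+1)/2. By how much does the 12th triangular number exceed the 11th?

Consecutive triangular numbers differ by n: T_{12} − T_{11} = 12.

12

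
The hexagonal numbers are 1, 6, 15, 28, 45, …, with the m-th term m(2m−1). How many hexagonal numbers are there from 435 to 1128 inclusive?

10

The n-th hexagonal number is n(2n−1).
Smallest index with value ≥ 435: n = 15 (giving 435).
Largest index with value ≤ 1128: n = 24 (giving 1128).
Indices 15 through 24: 10 terms.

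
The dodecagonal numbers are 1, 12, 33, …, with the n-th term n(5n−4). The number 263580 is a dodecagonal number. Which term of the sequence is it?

230

Set n(5n−4) = 263580, giving 5n² − 4n − 263580 = 0.
The discriminant is 16 + 20·263580 = 5271616, and √5271616 = 2296.
So n = (4 + 2296) / 10 = 2300/10 = 230.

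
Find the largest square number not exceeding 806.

Solve n² ≤ 806 for integer n.
n = 28 gives 784 ≤ 806, while n = 29 gives 841 > 806; so the answer is 784.

784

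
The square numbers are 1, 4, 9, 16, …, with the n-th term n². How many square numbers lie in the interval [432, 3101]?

35

The n-th square number is n².
Smallest index with value ≥ 432: n = 21 (giving 441).
Largest index with value ≤ 3101: n = 55 (giving 3025).
Indices 21 through 55: 35 terms.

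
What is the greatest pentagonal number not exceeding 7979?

7957

Solve n(3n−1)/2 ≤ 7979 for integer n.
n = 73 gives 7957 ≤ 7979, while n = 74 gives 8177 > 7979; so the answer is 7957.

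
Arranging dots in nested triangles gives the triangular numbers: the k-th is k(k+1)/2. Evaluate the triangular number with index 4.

10

The 4th triangular number is n(n+1)/2 with n = 4.
4·5/2 = 20/2 = 10.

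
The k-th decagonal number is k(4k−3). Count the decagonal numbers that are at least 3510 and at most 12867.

The n-th decagonal number is n(4n−3).
Smallest index with value ≥ 3510: n = 30 (giving 3510).
Largest index with value ≤ 12867: n = 57 (giving 12825).
Indices 30 through 57: 28 terms.

28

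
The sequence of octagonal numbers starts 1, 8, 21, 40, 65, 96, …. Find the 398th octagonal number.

398·(3·398 − 2) = 398·1192 = 474416.

474416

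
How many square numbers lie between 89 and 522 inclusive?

The n-th square number is n².
Smallest index with value ≥ 89: n = 10 (giving 100).
Largest index with value ≤ 522: n = 22 (giving 484).
Indices 10 through 22: 13 terms.

13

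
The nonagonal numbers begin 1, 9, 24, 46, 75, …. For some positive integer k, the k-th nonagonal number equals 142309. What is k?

Set n(7n−5)/2 = 142309, giving 7n² − 5n − 284618 = 0.
The discriminant is 25 + 56·142309 = 7969329, and √7969329 = 2823.
So n = (5 + 2823) / 14 = 2828/14 = 202.

202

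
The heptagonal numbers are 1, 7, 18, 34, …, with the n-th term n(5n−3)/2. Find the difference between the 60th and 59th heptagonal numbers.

296

Consecutive heptagonal numbers differ by 5n − 4: here 5·60 − 4 = 296.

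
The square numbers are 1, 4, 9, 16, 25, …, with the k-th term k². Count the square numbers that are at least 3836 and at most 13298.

The n-th square number is n².
Smallest index with value ≥ 3836: n = 62 (giving 3844).
Largest index with value ≤ 13298: n = 115 (giving 13225).
Indices 62 through 115: 54 terms.

54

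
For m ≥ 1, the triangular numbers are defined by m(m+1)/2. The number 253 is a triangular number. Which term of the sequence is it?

Set n(n+1)/2 = 253, giving n² + n − 506 = 0.
The discriminant is 1 + 8·253 = 2025, and √2025 = 45.
So n = (-1 + 45) / 2 = 44/2 = 22.

22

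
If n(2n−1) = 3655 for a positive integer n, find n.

Set n(2n−1) = 3655, giving 2n² − n − 3655 = 0.
The discriminant is 1 + 8·3655 = 29241, and √29241 = 171.
So n = (1 + 171) / 4 = 172/4 = 43.
Check: 43·(2·43 − 1) = 3655. ✓

43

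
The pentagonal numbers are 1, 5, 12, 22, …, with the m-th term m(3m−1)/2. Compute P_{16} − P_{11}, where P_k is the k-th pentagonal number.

16·(3·16 − 1)/2 = 376 and 11·(3·11 − 1)/2 = 176.
Difference: 376 − 176 = 200.

200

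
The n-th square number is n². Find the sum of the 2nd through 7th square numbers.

Σ_{i=2}^{7} i² = 140 − 1 = 139.

139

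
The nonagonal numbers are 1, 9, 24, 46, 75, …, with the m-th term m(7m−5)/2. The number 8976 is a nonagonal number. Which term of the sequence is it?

Set n(7n−5)/2 = 8976, giving 7n² − 5n − 17952 = 0.
The discriminant is 25 + 56·8976 = 502681, and √502681 = 709.
So n = (5 + 709) / 14 = 714/14 = 51.

51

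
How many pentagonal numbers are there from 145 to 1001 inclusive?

The n-th pentagonal number is n(3n−1)/2.
Smallest index with value ≥ 145: n = 10 (giving 145).
Largest index with value ≤ 1001: n = 26 (giving 1001).
Indices 10 through 26: 17 terms.

17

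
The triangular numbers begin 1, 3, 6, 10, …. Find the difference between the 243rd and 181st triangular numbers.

13175

243·244/2 = 29646 and 181·182/2 = 16471.
Difference: 29646 − 16471 = 13175.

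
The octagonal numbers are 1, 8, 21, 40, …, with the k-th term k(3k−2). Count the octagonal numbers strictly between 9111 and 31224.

47

The n-th octagonal number is n(3n−2).
Smallest index with value > 9111: n = 56 (giving 9296).
Largest index with value < 31224: n = 102 (giving 31008).
Indices 56 through 102: 47 terms.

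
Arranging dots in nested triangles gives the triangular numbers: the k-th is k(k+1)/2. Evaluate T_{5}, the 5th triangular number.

The 5th triangular number is n(n+1)/2 with n = 5.
5·6/2 = 30/2 = 15.

15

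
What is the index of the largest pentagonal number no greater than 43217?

169

Solve n(3n−1)/2 ≤ 43217 for integer n.
n = 169 gives 42757 ≤ 43217, while n = 170 gives 43265 > 43217; so the answer is index 169.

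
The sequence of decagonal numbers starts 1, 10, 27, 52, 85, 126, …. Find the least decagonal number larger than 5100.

5365

Solve n(4n−3) > 5100 for integer n.
The largest n with value ≤ 5100 is 36 (since 5076 ≤ 5100 < 5365), so the first above is n = 37, value 5365.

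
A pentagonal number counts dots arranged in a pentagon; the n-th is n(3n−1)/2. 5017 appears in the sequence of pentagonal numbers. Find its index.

58

Set n(3n−1)/2 = 5017, giving 3n² − n − 10034 = 0.
The discriminant is 1 + 24·5017 = 120409, and √120409 = 347.
So n = (1 + 347) / 6 = 348/6 = 58.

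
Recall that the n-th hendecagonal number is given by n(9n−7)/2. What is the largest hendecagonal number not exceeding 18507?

Solve n(9n−7)/2 ≤ 18507 for integer n.
n = 64 gives 18208 ≤ 18507, while n = 65 gives 18785 > 18507; so the answer is 18208.

18208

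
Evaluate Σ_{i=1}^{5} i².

Σ_{i=1}^{5} i² = 5·6·11/6 = 55.

55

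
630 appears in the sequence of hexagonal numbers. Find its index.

18

Set n(2n−1) = 630, giving 2n² − n − 630 = 0.
The discriminant is 1 + 8·630 = 5041, and √5041 = 71.
So n = (1 + 71) / 4 = 72/4 = 18.
Check: 18·(2·18 − 1) = 630. ✓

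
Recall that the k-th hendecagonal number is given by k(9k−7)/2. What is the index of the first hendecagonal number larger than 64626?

Solve n(9n−7)/2 > 64626 for integer n.
The largest n with value ≤ 64626 is 120 (since 64380 ≤ 64626 < 65461), so the first above is n = 121, value 65461.

121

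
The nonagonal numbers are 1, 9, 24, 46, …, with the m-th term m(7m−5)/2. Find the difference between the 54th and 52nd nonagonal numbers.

54·(7·54 − 5)/2 = 10071 and 52·(7·52 − 5)/2 = 9334.
Difference: 10071 − 9334 = 737.

737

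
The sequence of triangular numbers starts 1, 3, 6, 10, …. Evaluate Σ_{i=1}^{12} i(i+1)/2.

Σ i(i+1)/2 = (Σi² + Σi) / 2 over i = 1..12.
Σi = 78 and Σi² = 650.
(1·650 + 1·78) / 2 = 728/2 = 364.

364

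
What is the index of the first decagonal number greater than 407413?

Solve n(4n−3) > 407413 for integer n.
The largest n with value ≤ 407413 is 319 (since 406087 ≤ 407413 < 408640), so the first above is n = 320, value 408640.

320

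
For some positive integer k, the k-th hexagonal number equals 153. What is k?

9

Set n(2n−1) = 153, giving 2n² − n − 153 = 0.
The discriminant is 1 + 8·153 = 1225, and √1225 = 35.
So n = (1 + 35) / 4 = 36/4 = 9.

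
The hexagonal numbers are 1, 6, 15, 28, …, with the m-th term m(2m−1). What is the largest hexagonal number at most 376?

Solve n(2n−1) ≤ 376 for integer n.
n = 13 gives 325 ≤ 376, while n = 14 gives 378 > 376; so the answer is 325.

325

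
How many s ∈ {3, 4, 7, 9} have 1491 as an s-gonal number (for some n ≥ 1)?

1

s = 3: P(3, 54) = 1485 and P(3, 55) = 1540; 1491 is not s-gonal.
s = 4: P(4, 38) = 1444 and P(4, 39) = 1521; 1491 is not s-gonal.
s = 7: P(7, 24) = 1404 and P(7, 25) = 1525; 1491 is not s-gonal.
s = 9: P(9, 21) = 1491. ✓
Hits: s ∈ {9} → 1.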